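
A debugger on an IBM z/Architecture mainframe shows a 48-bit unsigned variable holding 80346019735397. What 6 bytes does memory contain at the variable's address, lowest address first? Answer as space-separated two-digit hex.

49 13 03 F7 27 65

80346019735397 in hexadecimal, padded to 48 bits, is 0x491303F72765.
Split into bytes (most-significant first): 49 13 03 F7 27 65.
In big-endian order the high byte comes first in memory.
So the memory order matches the most-significant-first order: 49 13 03 F7 27 65.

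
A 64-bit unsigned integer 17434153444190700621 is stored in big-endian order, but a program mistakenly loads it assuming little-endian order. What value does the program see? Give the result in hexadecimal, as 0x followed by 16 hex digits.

17434153444190700621 in 64-bit hexadecimal is 0xF1F28E2FF8A3C44D.
Stored big-endian, the bytes at ascending addresses are F1 F2 8E 2F F8 A3 C4 4D.
Read back as little-endian, the first byte is least significant, giving 0x4DC4A3F82F8EF2F1.

0x4DC4A3F82F8EF2F1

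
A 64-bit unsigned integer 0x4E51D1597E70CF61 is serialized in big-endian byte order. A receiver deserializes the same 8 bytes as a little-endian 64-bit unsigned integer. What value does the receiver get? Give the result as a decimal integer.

Stored big-endian, the bytes at ascending addresses are 4E 51 D1 59 7E 70 CF 61.
Read back as little-endian, the first byte is least significant, giving 0x61CF707E59D1514E.
0x61CF707E59D1514E = 7047975629833195854.

7047975629833195854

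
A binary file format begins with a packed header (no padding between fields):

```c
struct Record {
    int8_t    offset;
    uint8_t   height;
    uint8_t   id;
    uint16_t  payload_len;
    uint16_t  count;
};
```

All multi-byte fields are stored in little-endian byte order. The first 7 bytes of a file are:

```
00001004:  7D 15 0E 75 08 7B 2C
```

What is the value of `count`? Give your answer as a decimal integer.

11387

`count` follows `offset` (1 B), `height` (1 B), `id` (1 B), `payload_len` (2 B), so it starts at offset 1 + 1 + 1 + 2 = 5 and occupies 2 bytes.
Bytes at offsets 5..6: 7B 2C.
Little-endian stores the least-significant byte at the lowest address.
Reassemble most-significant byte first: 2C 7B → 0x2C7B.
0x2C7B = 11387.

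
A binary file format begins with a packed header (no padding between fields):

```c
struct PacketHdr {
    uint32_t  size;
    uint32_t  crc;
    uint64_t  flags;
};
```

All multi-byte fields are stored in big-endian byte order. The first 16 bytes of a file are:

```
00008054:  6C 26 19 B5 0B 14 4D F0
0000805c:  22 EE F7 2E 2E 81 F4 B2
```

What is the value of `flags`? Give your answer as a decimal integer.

2517221019467510962

`flags` follows `size` (4 B), `crc` (4 B), so it starts at offset 4 + 4 = 8 and occupies 8 bytes.
Bytes at offsets 8..15: 22 EE F7 2E 2E 81 F4 B2.
Big-endian stores the most-significant byte at the lowest address.
The bytes are already most-significant first: 0x22EEF72E2E81F4B2.
0x22EEF72E2E81F4B2 = 2517221019467510962.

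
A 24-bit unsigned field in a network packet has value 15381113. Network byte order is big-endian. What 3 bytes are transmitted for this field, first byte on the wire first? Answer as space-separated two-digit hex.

15381113 in hexadecimal, padded to 24 bits, is 0xEAB279.
Split into bytes (most-significant first): EA B2 79.
Big-endian stores the most-significant byte at the lowest address.
So the memory order matches the most-significant-first order: EA B2 79.

EA B2 79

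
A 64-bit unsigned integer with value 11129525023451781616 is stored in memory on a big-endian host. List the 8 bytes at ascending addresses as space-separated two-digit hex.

11129525023451781616 in hexadecimal, padded to 64 bits, is 0x9A74040AC5AA19F0.
Split into bytes (most-significant first): 9A 74 04 0A C5 AA 19 F0.
Big-endian stores the most-significant byte at the lowest address.
So the memory order matches the most-significant-first order: 9A 74 04 0A C5 AA 19 F0.

9A 74 04 0A C5 AA 19 F0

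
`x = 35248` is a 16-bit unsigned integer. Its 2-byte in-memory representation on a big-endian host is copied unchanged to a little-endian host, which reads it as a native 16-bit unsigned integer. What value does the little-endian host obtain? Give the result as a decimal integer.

35248 in 16-bit hexadecimal is 0x89B0.
Stored big-endian, the bytes at ascending addresses are 89 B0.
Read back as little-endian, the first byte is least significant, giving 0xB089.
0xB089 = 45193.

45193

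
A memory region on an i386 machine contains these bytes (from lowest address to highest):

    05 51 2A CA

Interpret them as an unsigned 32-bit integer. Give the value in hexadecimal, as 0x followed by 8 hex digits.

Little-endian stores the least-significant byte at the lowest address.
Reassemble most-significant byte first: CA 2A 51 05 → 0xCA2A5105.

0xCA2A5105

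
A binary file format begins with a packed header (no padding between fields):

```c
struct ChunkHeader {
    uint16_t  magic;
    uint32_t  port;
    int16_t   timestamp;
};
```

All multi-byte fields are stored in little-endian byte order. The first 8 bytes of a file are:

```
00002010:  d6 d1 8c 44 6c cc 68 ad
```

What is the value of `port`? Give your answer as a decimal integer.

3429647500

`port` follows `magic` (2 bytes), so it starts at byte offset 2 and occupies 4 bytes.
Bytes at offsets 2..5: 8C 44 6C CC.
In little-endian order the low byte comes first in memory.
Reassemble most-significant byte first: CC 6C 44 8C → 0xCC6C448C.
0xCC6C448C = 3429647500.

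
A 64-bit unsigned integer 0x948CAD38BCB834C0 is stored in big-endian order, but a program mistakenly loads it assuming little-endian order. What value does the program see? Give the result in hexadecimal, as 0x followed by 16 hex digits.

0xC034B8BC38AD8C94

Stored big-endian, the bytes at ascending addresses are 94 8C AD 38 BC B8 34 C0.
Read back as little-endian, the first byte is least significant, giving 0xC034B8BC38AD8C94.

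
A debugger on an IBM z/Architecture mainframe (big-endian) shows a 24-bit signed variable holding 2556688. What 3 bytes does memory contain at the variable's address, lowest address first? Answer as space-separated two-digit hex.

2556688 in hexadecimal, padded to 24 bits, is 0x270310.
Split into bytes (most-significant first): 27 03 10.
In big-endian order the high byte comes first in memory.
So the memory order matches the most-significant-first order: 27 03 10.

27 03 10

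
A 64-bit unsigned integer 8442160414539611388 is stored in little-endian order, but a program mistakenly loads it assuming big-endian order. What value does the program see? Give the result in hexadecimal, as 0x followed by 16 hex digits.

0xFC7C7F252B942875

8442160414539611388 in 64-bit hexadecimal is 0x7528942B257F7CFC.
Stored little-endian, the bytes at ascending addresses are FC 7C 7F 25 2B 94 28 75.
Read back as big-endian, the last byte is least significant, giving 0xFC7C7F252B942875.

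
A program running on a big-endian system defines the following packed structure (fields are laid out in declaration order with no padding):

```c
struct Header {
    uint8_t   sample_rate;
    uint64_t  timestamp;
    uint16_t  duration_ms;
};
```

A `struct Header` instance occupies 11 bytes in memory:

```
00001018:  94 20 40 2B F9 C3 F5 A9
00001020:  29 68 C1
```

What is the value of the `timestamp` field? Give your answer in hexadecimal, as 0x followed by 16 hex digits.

0x20402BF9C3F5A929

`timestamp` follows `sample_rate` (1 byte), so it starts at byte offset 1 and occupies 8 bytes.
Bytes at offsets 1..8: 20 40 2B F9 C3 F5 A9 29.
Big-endian: lowest address holds the most-significant byte.
The bytes are already most-significant first: 0x20402BF9C3F5A929.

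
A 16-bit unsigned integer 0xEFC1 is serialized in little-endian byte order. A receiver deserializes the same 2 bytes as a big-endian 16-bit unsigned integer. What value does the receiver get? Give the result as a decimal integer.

Stored little-endian, the bytes at ascending addresses are C1 EF.
Read back as big-endian, the last byte is least significant, giving 0xC1EF.
0xC1EF = 49647.

49647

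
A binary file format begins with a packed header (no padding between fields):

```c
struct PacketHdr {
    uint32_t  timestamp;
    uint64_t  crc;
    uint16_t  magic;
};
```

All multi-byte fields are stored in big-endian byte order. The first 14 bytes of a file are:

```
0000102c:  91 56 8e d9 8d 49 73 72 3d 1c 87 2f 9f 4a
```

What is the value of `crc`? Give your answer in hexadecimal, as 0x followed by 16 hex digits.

`crc` follows `timestamp` (4 bytes), so it starts at byte offset 4 and occupies 8 bytes.
Bytes at offsets 4..11: 8D 49 73 72 3D 1C 87 2F.
Big-endian: lowest address holds the most-significant byte.
The bytes are already most-significant first: 0x8D4973723D1C872F.

0x8D4973723D1C872F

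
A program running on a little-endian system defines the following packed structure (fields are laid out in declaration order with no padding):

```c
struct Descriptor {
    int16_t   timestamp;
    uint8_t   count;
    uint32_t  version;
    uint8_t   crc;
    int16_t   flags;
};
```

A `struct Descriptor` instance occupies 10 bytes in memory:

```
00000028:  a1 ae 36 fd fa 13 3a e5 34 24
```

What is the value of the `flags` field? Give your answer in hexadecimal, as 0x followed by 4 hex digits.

0x2434

`flags` follows `timestamp` (2 B), `count` (1 B), `version` (4 B), `crc` (1 B), so it starts at offset 2 + 1 + 4 + 1 = 8 and occupies 2 bytes.
Bytes at offsets 8..9: 34 24.
In little-endian order the low byte comes first in memory.
Reassemble most-significant byte first: 24 34 → 0x2434.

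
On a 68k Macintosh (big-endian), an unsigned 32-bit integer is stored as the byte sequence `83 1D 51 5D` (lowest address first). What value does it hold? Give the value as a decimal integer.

2199736669

Big-endian stores the most-significant byte at the lowest address.
The bytes are already most-significant first: 0x831D515D.
0x831D515D = 2199736669.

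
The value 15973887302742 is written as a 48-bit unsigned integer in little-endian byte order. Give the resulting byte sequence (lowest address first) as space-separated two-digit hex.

15973887302742 in hexadecimal, padded to 48 bits, is 0x0E8735E0DC56.
Split into bytes (most-significant first): 0E 87 35 E0 DC 56.
Little-endian: lowest address holds the least-significant byte.
So at ascending addresses the bytes are 56 DC E0 35 87 0E.

56 DC E0 35 87 0E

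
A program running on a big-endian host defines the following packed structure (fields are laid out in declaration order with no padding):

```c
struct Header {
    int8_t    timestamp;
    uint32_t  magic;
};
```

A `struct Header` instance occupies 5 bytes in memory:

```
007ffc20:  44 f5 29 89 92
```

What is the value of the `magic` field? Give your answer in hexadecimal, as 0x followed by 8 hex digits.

`magic` follows `timestamp` (1 byte), so it starts at byte offset 1 and occupies 4 bytes.
Bytes at offsets 1..4: F5 29 89 92.
In big-endian order the high byte comes first in memory.
The bytes are already most-significant first: 0xF5298992.

0xF5298992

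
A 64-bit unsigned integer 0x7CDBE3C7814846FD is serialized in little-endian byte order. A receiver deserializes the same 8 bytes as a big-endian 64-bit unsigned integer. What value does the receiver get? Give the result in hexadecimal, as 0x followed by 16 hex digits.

Stored little-endian, the bytes at ascending addresses are FD 46 48 81 C7 E3 DB 7C.
Read back as big-endian, the last byte is least significant, giving 0xFD464881C7E3DB7C.

0xFD464881C7E3DB7C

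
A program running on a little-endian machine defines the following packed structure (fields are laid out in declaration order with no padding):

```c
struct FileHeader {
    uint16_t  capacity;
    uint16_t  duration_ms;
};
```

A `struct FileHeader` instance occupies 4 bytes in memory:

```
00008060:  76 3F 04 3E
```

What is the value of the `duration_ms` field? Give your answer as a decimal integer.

`duration_ms` follows `capacity` (2 bytes), so it starts at byte offset 2 and occupies 2 bytes.
Bytes at offsets 2..3: 04 3E.
In little-endian order the low byte comes first in memory.
Reassemble most-significant byte first: 3E 04 → 0x3E04.
0x3E04 = 15876.

15876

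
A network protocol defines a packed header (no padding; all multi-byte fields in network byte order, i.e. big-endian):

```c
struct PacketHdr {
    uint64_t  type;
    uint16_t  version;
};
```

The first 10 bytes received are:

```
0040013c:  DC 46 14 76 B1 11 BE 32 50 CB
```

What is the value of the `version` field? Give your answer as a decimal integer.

20683

`version` follows `type` (8 bytes), so it starts at byte offset 8 and occupies 2 bytes.
Bytes at offsets 8..9: 50 CB.
Big-endian: lowest address holds the most-significant byte.
The bytes are already most-significant first: 0x50CB.
0x50CB = 20683.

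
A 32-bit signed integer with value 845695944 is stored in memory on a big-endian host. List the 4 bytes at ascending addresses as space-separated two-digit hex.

845695944 in hexadecimal, padded to 32 bits, is 0x32684BC8.
Split into bytes (most-significant first): 32 68 4B C8.
In big-endian order the high byte comes first in memory.
So the memory order matches the most-significant-first order: 32 68 4B C8.

32 68 4B C8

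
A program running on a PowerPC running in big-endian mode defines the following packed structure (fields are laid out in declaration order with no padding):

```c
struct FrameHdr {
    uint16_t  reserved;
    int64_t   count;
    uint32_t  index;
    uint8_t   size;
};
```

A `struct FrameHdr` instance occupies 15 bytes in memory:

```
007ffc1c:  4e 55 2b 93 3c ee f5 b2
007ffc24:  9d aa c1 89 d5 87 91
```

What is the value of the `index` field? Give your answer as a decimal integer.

3247035783

`index` follows `reserved` (2 B), `count` (8 B), so it starts at offset 2 + 8 = 10 and occupies 4 bytes.
Bytes at offsets 10..13: C1 89 D5 87.
Big-endian stores the most-significant byte at the lowest address.
The bytes are already most-significant first: 0xC189D587.
0xC189D587 = 3247035783.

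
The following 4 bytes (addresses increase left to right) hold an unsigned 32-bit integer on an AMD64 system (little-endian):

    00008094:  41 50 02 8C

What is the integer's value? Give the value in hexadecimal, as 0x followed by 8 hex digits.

0x8C025041

In little-endian order the low byte comes first in memory.
Reassemble most-significant byte first: 8C 02 50 41 → 0x8C025041.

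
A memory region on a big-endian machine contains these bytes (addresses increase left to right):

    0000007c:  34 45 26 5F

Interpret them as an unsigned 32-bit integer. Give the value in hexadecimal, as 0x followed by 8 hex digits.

Big-endian stores the most-significant byte at the lowest address.
The bytes are already most-significant first: 0x3445265F.

0x3445265F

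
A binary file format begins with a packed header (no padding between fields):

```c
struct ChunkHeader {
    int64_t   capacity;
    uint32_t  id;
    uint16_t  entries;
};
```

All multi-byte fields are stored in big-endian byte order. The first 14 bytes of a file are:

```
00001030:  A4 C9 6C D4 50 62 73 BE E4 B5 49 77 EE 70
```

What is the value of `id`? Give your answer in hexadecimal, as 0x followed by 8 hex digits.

`id` follows `capacity` (8 bytes), so it starts at byte offset 8 and occupies 4 bytes.
Bytes at offsets 8..11: E4 B5 49 77.
In big-endian order the high byte comes first in memory.
The bytes are already most-significant first: 0xE4B54977.

0xE4B54977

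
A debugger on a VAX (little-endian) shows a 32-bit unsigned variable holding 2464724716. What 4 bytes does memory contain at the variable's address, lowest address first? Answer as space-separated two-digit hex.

2464724716 in hexadecimal, padded to 32 bits, is 0x92E8B6EC.
Split into bytes (most-significant first): 92 E8 B6 EC.
Little-endian: lowest address holds the least-significant byte.
So at ascending addresses the bytes are EC B6 E8 92.

EC B6 E8 92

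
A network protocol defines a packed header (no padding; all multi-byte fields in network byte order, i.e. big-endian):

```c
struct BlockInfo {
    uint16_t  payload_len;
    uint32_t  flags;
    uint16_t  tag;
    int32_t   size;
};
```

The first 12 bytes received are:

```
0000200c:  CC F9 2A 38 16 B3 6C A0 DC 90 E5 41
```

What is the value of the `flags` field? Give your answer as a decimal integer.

`flags` follows `payload_len` (2 bytes), so it starts at byte offset 2 and occupies 4 bytes.
Bytes at offsets 2..5: 2A 38 16 B3.
Big-endian stores the most-significant byte at the lowest address.
The bytes are already most-significant first: 0x2A3816B3.
0x2A3816B3 = 708318899.

708318899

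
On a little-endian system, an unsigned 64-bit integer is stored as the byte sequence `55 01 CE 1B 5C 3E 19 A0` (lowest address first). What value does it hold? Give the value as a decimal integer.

In little-endian order the low byte comes first in memory.
Reassemble most-significant byte first: A0 19 3E 5C 1B CE 01 55 → 0xA0193E5C1BCE0155.
0xA0193E5C1BCE0155 = 11536320485810635093.

11536320485810635093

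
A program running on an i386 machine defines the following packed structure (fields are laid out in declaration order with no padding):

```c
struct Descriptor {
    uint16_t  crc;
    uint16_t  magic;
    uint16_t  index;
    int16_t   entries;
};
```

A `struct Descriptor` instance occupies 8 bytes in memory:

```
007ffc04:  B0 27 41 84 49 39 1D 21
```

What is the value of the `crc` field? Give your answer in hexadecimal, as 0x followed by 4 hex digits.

0x27B0

`crc` is the first field, at byte offset 0, occupying 2 bytes.
Bytes at offsets 0..1: B0 27.
Little-endian: lowest address holds the least-significant byte.
Reassemble most-significant byte first: 27 B0 → 0x27B0.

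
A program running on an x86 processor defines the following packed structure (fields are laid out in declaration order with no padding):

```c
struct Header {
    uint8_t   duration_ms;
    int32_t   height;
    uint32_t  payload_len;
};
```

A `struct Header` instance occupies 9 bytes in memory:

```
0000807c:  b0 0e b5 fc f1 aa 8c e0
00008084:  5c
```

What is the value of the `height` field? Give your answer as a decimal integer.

-235096818

`height` follows `duration_ms` (1 byte), so it starts at byte offset 1 and occupies 4 bytes.
Bytes at offsets 1..4: 0E B5 FC F1.
Little-endian: lowest address holds the least-significant byte.
Reassemble most-significant byte first: F1 FC B5 0E → 0xF1FCB50E.
Top bit is set, so as a signed 32-bit value this is 0xF1FCB50E − 2^32 = -235096818.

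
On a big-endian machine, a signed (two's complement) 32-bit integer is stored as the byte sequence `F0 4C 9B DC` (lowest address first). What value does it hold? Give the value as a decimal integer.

In big-endian order the high byte comes first in memory.
The bytes are already most-significant first: 0xF04C9BDC.
Top bit is set, so as a signed 32-bit value this is 0xF04C9BDC − 2^32 = -263414820.

-263414820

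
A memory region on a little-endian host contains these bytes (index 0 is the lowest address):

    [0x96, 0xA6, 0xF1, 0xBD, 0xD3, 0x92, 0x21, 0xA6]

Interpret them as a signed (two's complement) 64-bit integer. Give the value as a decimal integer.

-6475733351059577194

In little-endian order the low byte comes first in memory.
Reassemble most-significant byte first: A6 21 92 D3 BD F1 A6 96 → 0xA62192D3BDF1A696.
Top bit is set, so as a signed 64-bit value this is 0xA62192D3BDF1A696 − 2^64 = -6475733351059577194.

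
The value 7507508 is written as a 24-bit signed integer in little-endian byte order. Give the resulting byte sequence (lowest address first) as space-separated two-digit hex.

34 8E 72

7507508 in hexadecimal, padded to 24 bits, is 0x728E34.
Split into bytes (most-significant first): 72 8E 34.
In little-endian order the low byte comes first in memory.
So at ascending addresses the bytes are 34 8E 72.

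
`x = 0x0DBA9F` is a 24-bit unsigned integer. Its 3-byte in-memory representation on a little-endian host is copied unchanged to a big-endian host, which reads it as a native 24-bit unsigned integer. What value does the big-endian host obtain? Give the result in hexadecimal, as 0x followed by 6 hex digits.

Stored little-endian, the bytes at ascending addresses are 9F BA 0D.
Read back as big-endian, the last byte is least significant, giving 0x9FBA0D.

0x9FBA0D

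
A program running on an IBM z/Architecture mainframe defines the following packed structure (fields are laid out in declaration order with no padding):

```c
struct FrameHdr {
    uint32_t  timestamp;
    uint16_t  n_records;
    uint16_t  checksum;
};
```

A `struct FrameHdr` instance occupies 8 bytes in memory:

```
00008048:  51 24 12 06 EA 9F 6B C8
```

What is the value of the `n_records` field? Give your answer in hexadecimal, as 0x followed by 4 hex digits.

`n_records` follows `timestamp` (4 bytes), so it starts at byte offset 4 and occupies 2 bytes.
Bytes at offsets 4..5: EA 9F.
In big-endian order the high byte comes first in memory.
The bytes are already most-significant first: 0xEA9F.

0xEA9F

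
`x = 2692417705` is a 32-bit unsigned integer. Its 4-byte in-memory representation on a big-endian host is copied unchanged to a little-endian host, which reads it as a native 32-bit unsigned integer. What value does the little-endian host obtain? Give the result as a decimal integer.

2835905440

2692417705 in 32-bit hexadecimal is 0xA07B08A9.
Stored big-endian, the bytes at ascending addresses are A0 7B 08 A9.
Read back as little-endian, the first byte is least significant, giving 0xA9087BA0.
0xA9087BA0 = 2835905440.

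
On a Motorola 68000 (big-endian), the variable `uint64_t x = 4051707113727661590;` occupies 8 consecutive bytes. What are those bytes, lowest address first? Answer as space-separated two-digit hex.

38 3A 8E 27 2F A9 16 16

4051707113727661590 in hexadecimal, padded to 64 bits, is 0x383A8E272FA91616.
Split into bytes (most-significant first): 38 3A 8E 27 2F A9 16 16.
Big-endian: lowest address holds the most-significant byte.
So the memory order matches the most-significant-first order: 38 3A 8E 27 2F A9 16 16.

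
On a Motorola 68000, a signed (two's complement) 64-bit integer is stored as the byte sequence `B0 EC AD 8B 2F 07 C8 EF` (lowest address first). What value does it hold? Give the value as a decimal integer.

-5697988615229421329

Big-endian stores the most-significant byte at the lowest address.
The bytes are already most-significant first: 0xB0ECAD8B2F07C8EF.
Top bit is set, so as a signed 64-bit value this is 0xB0ECAD8B2F07C8EF − 2^64 = -5697988615229421329.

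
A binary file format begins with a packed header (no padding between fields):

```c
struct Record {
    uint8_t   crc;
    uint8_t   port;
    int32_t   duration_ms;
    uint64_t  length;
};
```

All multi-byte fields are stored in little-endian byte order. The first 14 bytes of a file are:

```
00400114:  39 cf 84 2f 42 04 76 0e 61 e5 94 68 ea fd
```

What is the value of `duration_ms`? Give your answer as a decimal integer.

`duration_ms` follows `crc` (1 B), `port` (1 B), so it starts at offset 1 + 1 = 2 and occupies 4 bytes.
Bytes at offsets 2..5: 84 2F 42 04.
In little-endian order the low byte comes first in memory.
Reassemble most-significant byte first: 04 42 2F 84 → 0x04422F84.
0x04422F84 = 71446404.

71446404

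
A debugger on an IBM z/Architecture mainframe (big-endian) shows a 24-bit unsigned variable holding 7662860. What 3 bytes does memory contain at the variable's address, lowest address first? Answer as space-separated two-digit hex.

7662860 in hexadecimal, padded to 24 bits, is 0x74ED0C.
Split into bytes (most-significant first): 74 ED 0C.
In big-endian order the high byte comes first in memory.
So the memory order matches the most-significant-first order: 74 ED 0C.

74 ED 0C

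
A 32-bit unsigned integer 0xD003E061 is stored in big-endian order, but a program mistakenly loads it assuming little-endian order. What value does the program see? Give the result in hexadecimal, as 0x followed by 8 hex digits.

Stored big-endian, the bytes at ascending addresses are D0 03 E0 61.
Read back as little-endian, the first byte is least significant, giving 0x61E003D0.

0x61E003D0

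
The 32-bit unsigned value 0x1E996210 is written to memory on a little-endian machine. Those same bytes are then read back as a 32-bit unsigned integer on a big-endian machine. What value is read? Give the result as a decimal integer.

Stored little-endian, the bytes at ascending addresses are 10 62 99 1E.
Read back as big-endian, the last byte is least significant, giving 0x1062991E.
0x1062991E = 274897182.

274897182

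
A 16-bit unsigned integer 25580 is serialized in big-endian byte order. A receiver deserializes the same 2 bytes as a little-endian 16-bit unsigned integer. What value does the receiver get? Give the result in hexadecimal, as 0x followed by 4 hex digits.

0xEC63

25580 in 16-bit hexadecimal is 0x63EC.
Stored big-endian, the bytes at ascending addresses are 63 EC.
Read back as little-endian, the first byte is least significant, giving 0xEC63.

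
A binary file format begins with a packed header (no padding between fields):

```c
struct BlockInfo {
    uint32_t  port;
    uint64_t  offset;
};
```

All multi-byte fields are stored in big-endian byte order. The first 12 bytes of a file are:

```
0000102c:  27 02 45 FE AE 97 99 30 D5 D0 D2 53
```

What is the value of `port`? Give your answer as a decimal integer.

`port` is the first field, at byte offset 0, occupying 4 bytes.
Bytes at offsets 0..3: 27 02 45 FE.
Big-endian stores the most-significant byte at the lowest address.
The bytes are already most-significant first: 0x270245FE.
0x270245FE = 654460414.

654460414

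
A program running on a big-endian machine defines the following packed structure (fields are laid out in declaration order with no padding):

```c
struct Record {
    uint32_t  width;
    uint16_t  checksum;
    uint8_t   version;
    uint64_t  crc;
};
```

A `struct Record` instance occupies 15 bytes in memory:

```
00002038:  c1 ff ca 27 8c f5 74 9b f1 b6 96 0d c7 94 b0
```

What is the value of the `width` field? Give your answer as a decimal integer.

`width` is the first field, at byte offset 0, occupying 4 bytes.
Bytes at offsets 0..3: C1 FF CA 27.
Big-endian: lowest address holds the most-significant byte.
The bytes are already most-significant first: 0xC1FFCA27.
0xC1FFCA27 = 3254766119.

3254766119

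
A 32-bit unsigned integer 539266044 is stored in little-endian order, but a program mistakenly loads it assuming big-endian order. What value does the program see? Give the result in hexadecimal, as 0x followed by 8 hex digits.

0xFC8B2420

539266044 in 32-bit hexadecimal is 0x20248BFC.
Stored little-endian, the bytes at ascending addresses are FC 8B 24 20.
Read back as big-endian, the last byte is least significant, giving 0xFC8B2420.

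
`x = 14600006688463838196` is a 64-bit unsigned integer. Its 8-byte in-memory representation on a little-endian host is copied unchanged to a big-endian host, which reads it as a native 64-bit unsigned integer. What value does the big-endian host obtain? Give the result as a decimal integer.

17643756029108067786

14600006688463838196 in 64-bit hexadecimal is 0xCA9DA4BAA036DBF4.
Stored little-endian, the bytes at ascending addresses are F4 DB 36 A0 BA A4 9D CA.
Read back as big-endian, the last byte is least significant, giving 0xF4DB36A0BAA49DCA.
0xF4DB36A0BAA49DCA = 17643756029108067786.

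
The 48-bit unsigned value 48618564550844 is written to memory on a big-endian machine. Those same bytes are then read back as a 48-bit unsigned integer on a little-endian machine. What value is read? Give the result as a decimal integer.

48618564550844 in 48-bit hexadecimal is 0x2C37E44500BC.
Stored big-endian, the bytes at ascending addresses are 2C 37 E4 45 00 BC.
Read back as little-endian, the first byte is least significant, giving 0xBC0045E4372C.
0xBC0045E4372C = 206709358606124.

206709358606124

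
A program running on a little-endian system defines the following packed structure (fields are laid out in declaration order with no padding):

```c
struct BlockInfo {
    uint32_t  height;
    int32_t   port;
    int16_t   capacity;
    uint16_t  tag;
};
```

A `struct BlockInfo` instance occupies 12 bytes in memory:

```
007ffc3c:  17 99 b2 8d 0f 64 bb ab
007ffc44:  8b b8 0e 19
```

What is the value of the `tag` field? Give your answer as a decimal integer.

`tag` follows `height` (4 B), `port` (4 B), `capacity` (2 B), so it starts at offset 4 + 4 + 2 = 10 and occupies 2 bytes.
Bytes at offsets 10..11: 0E 19.
In little-endian order the low byte comes first in memory.
Reassemble most-significant byte first: 19 0E → 0x190E.
0x190E = 6414.

6414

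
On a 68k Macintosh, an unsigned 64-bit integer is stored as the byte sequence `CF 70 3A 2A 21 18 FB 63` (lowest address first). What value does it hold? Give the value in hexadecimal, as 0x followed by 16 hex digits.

0xCF703A2A2118FB63

Big-endian stores the most-significant byte at the lowest address.
The bytes are already most-significant first: 0xCF703A2A2118FB63.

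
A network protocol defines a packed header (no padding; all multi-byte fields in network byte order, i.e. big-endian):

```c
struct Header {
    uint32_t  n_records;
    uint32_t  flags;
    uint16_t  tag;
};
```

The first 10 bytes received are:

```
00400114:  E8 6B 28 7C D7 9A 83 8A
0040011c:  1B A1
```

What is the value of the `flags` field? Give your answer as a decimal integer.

`flags` follows `n_records` (4 bytes), so it starts at byte offset 4 and occupies 4 bytes.
Bytes at offsets 4..7: D7 9A 83 8A.
Big-endian stores the most-significant byte at the lowest address.
The bytes are already most-significant first: 0xD79A838A.
0xD79A838A = 3617227658.

3617227658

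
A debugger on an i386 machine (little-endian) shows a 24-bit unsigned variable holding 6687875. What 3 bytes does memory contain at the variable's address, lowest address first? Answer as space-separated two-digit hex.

83 0C 66

6687875 in hexadecimal, padded to 24 bits, is 0x660C83.
Split into bytes (most-significant first): 66 0C 83.
Little-endian: lowest address holds the least-significant byte.
So at ascending addresses the bytes are 83 0C 66.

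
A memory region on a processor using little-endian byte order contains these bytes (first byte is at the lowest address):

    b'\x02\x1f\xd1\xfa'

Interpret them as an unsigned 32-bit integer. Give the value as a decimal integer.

4208008962

Little-endian: lowest address holds the least-significant byte.
Reassemble most-significant byte first: FA D1 1F 02 → 0xFAD11F02.
0xFAD11F02 = 4208008962.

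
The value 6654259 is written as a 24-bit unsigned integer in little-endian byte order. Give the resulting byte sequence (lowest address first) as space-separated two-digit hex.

6654259 in hexadecimal, padded to 24 bits, is 0x658933.
Split into bytes (most-significant first): 65 89 33.
In little-endian order the low byte comes first in memory.
So at ascending addresses the bytes are 33 89 65.

33 89 65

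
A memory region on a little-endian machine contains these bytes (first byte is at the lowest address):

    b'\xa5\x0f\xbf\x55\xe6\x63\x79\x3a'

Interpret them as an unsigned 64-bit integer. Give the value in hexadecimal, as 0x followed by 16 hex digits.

0x3A7963E655BF0FA5

Little-endian stores the least-significant byte at the lowest address.
Reassemble most-significant byte first: 3A 79 63 E6 55 BF 0F A5 → 0x3A7963E655BF0FA5.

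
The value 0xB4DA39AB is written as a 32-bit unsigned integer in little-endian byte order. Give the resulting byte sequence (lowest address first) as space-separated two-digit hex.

Split into bytes (most-significant first): B4 DA 39 AB.
Little-endian: lowest address holds the least-significant byte.
So at ascending addresses the bytes are AB 39 DA B4.

AB 39 DA B4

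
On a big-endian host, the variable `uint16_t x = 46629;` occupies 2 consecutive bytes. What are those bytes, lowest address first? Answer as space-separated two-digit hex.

46629 in hexadecimal, padded to 16 bits, is 0xB625.
Split into bytes (most-significant first): B6 25.
Big-endian: lowest address holds the most-significant byte.
So the memory order matches the most-significant-first order: B6 25.

B6 25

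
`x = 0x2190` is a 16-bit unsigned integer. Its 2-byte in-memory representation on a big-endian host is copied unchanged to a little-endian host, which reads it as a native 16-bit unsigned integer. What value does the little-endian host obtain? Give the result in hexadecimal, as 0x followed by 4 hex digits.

0x9021

Stored big-endian, the bytes at ascending addresses are 21 90.
Read back as little-endian, the first byte is least significant, giving 0x9021.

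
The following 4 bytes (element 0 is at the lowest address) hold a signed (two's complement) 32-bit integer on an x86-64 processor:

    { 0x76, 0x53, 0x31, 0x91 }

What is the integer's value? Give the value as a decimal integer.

-1859038346

Little-endian: lowest address holds the least-significant byte.
Reassemble most-significant byte first: 91 31 53 76 → 0x91315376.
Top bit is set, so as a signed 32-bit value this is 0x91315376 − 2^32 = -1859038346.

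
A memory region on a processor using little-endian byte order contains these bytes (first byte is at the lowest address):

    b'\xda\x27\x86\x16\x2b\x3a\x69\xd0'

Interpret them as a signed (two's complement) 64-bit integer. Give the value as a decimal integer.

-3429145684530026534

Little-endian stores the least-significant byte at the lowest address.
Reassemble most-significant byte first: D0 69 3A 2B 16 86 27 DA → 0xD0693A2B168627DA.
Top bit is set, so as a signed 64-bit value this is 0xD0693A2B168627DA − 2^64 = -3429145684530026534.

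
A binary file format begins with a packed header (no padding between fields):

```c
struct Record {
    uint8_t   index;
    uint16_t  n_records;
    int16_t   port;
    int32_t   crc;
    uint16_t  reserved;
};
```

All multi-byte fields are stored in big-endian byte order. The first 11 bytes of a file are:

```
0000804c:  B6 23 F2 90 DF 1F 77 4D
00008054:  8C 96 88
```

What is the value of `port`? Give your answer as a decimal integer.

`port` follows `index` (1 B), `n_records` (2 B), so it starts at offset 1 + 2 = 3 and occupies 2 bytes.
Bytes at offsets 3..4: 90 DF.
In big-endian order the high byte comes first in memory.
The bytes are already most-significant first: 0x90DF.
Top bit is set, so as a signed 16-bit value this is 0x90DF − 2^16 = -28449.

-28449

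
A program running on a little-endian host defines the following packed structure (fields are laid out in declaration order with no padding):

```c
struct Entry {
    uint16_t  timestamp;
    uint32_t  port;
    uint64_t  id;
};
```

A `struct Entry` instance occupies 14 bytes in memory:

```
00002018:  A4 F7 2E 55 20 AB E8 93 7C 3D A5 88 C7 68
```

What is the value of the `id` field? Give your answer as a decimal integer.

7550153543592481768

`id` follows `timestamp` (2 B), `port` (4 B), so it starts at offset 2 + 4 = 6 and occupies 8 bytes.
Bytes at offsets 6..13: E8 93 7C 3D A5 88 C7 68.
Little-endian stores the least-significant byte at the lowest address.
Reassemble most-significant byte first: 68 C7 88 A5 3D 7C 93 E8 → 0x68C788A53D7C93E8.
0x68C788A53D7C93E8 = 7550153543592481768.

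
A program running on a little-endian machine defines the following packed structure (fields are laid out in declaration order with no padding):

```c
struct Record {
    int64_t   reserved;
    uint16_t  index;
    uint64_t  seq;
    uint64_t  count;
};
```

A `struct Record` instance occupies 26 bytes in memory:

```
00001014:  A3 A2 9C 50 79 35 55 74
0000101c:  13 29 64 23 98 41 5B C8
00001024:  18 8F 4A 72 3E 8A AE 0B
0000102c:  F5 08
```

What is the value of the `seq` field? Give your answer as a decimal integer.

`seq` follows `reserved` (8 B), `index` (2 B), so it starts at offset 8 + 2 = 10 and occupies 8 bytes.
Bytes at offsets 10..17: 64 23 98 41 5B C8 18 8F.
Little-endian: lowest address holds the least-significant byte.
Reassemble most-significant byte first: 8F 18 C8 5B 41 98 23 64 → 0x8F18C85B41982364.
0x8F18C85B41982364 = 10311211641132819300.

10311211641132819300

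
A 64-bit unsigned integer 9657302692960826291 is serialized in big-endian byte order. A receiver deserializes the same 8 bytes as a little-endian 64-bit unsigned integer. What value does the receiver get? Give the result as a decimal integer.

12930778970430965126

9657302692960826291 in 64-bit hexadecimal is 0x8605A1A1F65A73B3.
Stored big-endian, the bytes at ascending addresses are 86 05 A1 A1 F6 5A 73 B3.
Read back as little-endian, the first byte is least significant, giving 0xB3735AF6A1A10586.
0xB3735AF6A1A10586 = 12930778970430965126.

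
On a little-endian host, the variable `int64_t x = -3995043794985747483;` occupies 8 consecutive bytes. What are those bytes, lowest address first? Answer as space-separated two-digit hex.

E5 FB BE C9 D5 C0 8E C8

Two's complement of -3995043794985747483 in 64 bits: 3995043794985747483 = 0x37713F2A3641041B; invert → 0xC88EC0D5C9BEFBE4; add 1 → 0xC88EC0D5C9BEFBE5.
Split into bytes (most-significant first): C8 8E C0 D5 C9 BE FB E5.
Little-endian stores the least-significant byte at the lowest address.
So at ascending addresses the bytes are E5 FB BE C9 D5 C0 8E C8.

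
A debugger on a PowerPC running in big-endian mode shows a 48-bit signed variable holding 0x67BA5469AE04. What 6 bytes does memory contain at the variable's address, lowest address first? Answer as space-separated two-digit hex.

Split into bytes (most-significant first): 67 BA 54 69 AE 04.
Big-endian stores the most-significant byte at the lowest address.
So the memory order matches the most-significant-first order: 67 BA 54 69 AE 04.

67 BA 54 69 AE 04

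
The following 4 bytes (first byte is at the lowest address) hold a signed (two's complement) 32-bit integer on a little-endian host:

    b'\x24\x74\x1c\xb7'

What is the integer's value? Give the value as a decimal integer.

-1222872028

In little-endian order the low byte comes first in memory.
Reassemble most-significant byte first: B7 1C 74 24 → 0xB71C7424.
Top bit is set, so as a signed 32-bit value this is 0xB71C7424 − 2^32 = -1222872028.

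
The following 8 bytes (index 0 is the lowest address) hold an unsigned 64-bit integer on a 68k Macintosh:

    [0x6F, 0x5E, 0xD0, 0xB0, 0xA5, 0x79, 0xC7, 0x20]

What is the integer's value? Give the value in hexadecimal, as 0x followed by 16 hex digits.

In big-endian order the high byte comes first in memory.
The bytes are already most-significant first: 0x6F5ED0B0A579C720.

0x6F5ED0B0A579C720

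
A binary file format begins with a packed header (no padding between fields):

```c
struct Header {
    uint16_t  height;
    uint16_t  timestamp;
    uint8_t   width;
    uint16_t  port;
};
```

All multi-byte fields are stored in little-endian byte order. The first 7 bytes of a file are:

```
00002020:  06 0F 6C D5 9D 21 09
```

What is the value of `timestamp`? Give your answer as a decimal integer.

54636

`timestamp` follows `height` (2 bytes), so it starts at byte offset 2 and occupies 2 bytes.
Bytes at offsets 2..3: 6C D5.
Little-endian: lowest address holds the least-significant byte.
Reassemble most-significant byte first: D5 6C → 0xD56C.
0xD56C = 54636.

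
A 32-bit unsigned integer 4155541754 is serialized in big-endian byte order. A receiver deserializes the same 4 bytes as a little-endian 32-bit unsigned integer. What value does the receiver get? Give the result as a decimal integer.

4155541754 in 32-bit hexadecimal is 0xF7B088FA.
Stored big-endian, the bytes at ascending addresses are F7 B0 88 FA.
Read back as little-endian, the first byte is least significant, giving 0xFA88B0F7.
0xFA88B0F7 = 4203262199.

4203262199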